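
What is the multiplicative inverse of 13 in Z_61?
47

Using Extended Euclidean Algorithm:
gcd(13, 61) = 1
Bezout coefficients: 13 × -14 + 61 × 3 = 1
So 13 × -14 ≡ 1 (mod 61)
The inverse is -14 mod 61 = 47
Verification: 13 × 47 = 611 = 10 × 61 + 1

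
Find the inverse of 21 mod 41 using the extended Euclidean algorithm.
Extended GCD: 21(2) + 41(-1) = 1. So 21^(-1) ≡ 2 ≡ 2 (mod 41). Verify: 21 × 2 = 42 ≡ 1 (mod 41)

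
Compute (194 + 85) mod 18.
9

(194 + 85) = 279
279 mod 18 = 9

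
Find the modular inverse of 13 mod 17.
13^(-1) ≡ 4 (mod 17). Verification: 13 × 4 = 52 ≡ 1 (mod 17)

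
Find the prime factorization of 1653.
3 × 19 × 29

Divide by primes starting from smallest:
1653 ÷ 3 = 551
551 ÷ 19 = 29
29 ÷ 29 = 1

1653 = 3 × 19 × 29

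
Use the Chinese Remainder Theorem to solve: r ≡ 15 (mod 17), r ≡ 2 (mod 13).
M = 17 × 13 = 221. M₁ = 13, y₁ ≡ 4 (mod 17). M₂ = 17, y₂ ≡ 10 (mod 13). r = 15×13×4 + 2×17×10 ≡ 15 (mod 221)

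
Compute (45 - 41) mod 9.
4

(45 - 41) = 4
4 mod 9 = 4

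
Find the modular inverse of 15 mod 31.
15^(-1) ≡ 29 (mod 31). Verification: 15 × 29 = 435 ≡ 1 (mod 31)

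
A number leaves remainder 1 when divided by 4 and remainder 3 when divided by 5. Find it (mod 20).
M = 4 × 5 = 20. M₁ = 5, y₁ ≡ 1 (mod 4). M₂ = 4, y₂ ≡ 4 (mod 5). y = 1×5×1 + 3×4×4 ≡ 13 (mod 20)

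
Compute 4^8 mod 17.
8 = 8 (binary 1000). Repeated squaring mod 17: 4^1 ≡ 4; 4^2 ≡ 4² = 16 ≡ 16; 4^4 ≡ 16² = 256 ≡ 1; 4^8 ≡ 1² = 1 ≡ 1. So 4^8 ≡ 1 (mod 17).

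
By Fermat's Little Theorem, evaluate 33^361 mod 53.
By Fermat: 33^{52} ≡ 1 (mod 53). 361 = 6×52 + 49. So 33^{361} ≡ 33^{49} ≡ 18 (mod 53)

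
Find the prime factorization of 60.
2^2 × 3 × 5

Divide by primes starting from smallest:
60 ÷ 2 = 30
30 ÷ 2 = 15
15 ÷ 3 = 5
5 ÷ 5 = 1

60 = 2^2 × 3 × 5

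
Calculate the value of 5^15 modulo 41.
Using repeated squaring. 15 = 8 + 4 + 2 + 1 (binary 1111). Repeated squaring mod 41: 5^1 ≡ 5; 5^2 ≡ 5² = 25 ≡ 25; 5^4 ≡ 25² = 625 ≡ 10; 5^8 ≡ 10² = 100 ≡ 18. Multiply: 5^15 = 5^8 × 5^4 × 5^2 × 5^1 ≡ 18 × 10 × 25 × 5 (mod 41): 18 × 10 = 180 ≡ 16; 16 × 25 = 400 ≡ 31; 31 × 5 = 155 ≡ 32. So 5^15 ≡ 32 (mod 41).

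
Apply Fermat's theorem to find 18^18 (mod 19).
By Fermat's Little Theorem, 18^{18} ≡ 1 (mod 19) since 19 is prime and gcd(18, 19) = 1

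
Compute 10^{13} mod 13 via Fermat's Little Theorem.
10

By Fermat's Little Theorem, a^(p-1) ≡ 1 (mod p) for prime p and gcd(a, p) = 1
Here p = 13, so 10^12 ≡ 1 (mod 13)
We can reduce the exponent: 13 mod 12 = 1
So 10^13 ≡ 10^1 (mod 13)
Computing: 10^1 mod 13 = 10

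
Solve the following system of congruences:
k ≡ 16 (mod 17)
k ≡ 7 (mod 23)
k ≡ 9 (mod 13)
2583

Using the Chinese Remainder Theorem:
M = product of moduli = 5083
For equation 1: M_1 = 299, 299 ≡ 10 (mod 17), inverse of 299 mod 17 is 12 (check: 10 × 12 = 120 ≡ 1 (mod 17))
For equation 2: M_2 = 221, 221 ≡ 14 (mod 23), inverse of 221 mod 23 is 5 (check: 14 × 5 = 70 ≡ 1 (mod 23))
For equation 3: M_3 = 391, 391 ≡ 1 (mod 13), inverse of 391 mod 13 is 1 (check: 1 × 1 = 1 ≡ 1 (mod 13))
Combine: k ≡ Σ r_i×M_i×(M_i⁻¹ mod m_i) = 16×299×12 + 7×221×5 + 9×391×1 = 57408 + 7735 + 3519 = 68662
68662 mod 5083 = 2583
k ≡ 2583 (mod 5083)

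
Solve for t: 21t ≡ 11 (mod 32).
31

Since gcd(21, 32) = 1 divides 11, a solution exists.
Multiply both sides by the inverse of 21 mod 32:
  21^(-1) mod 32 = 29
  x ≡ 29 × 11 ≡ 319 ≡ 31 (mod 32)
Verification: 21 × 31 = 651 = 20 × 32 + 11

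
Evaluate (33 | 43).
(33/43) = 33^{21} mod 43 = -1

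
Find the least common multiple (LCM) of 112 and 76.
2128

First find GCD(112, 76) using the Euclidean algorithm:
112 = 1 × 76 + 36
76 = 2 × 36 + 4
36 = 9 × 4 + 0
GCD(112, 76) = 4

LCM formula: LCM(a, b) = (a × b) / GCD(a, b)
LCM(112, 76) = (112 × 76) / 4
LCM(112, 76) = 8512 / 4
LCM(112, 76) = 2128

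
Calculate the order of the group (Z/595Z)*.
384

Prime factorization: 595 = 5 × 7 × 17
Using the formula φ(n) = n × Π(1 - 1/p) for each prime factor p:
φ(595) = 595 × (1 - 1/5) × (1 - 1/7) × (1 - 1/17)
φ(595) = 384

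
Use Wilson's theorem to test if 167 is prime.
(166)! mod 167 = 166. Since 166 ≡ -1 (mod 167), 167 is prime.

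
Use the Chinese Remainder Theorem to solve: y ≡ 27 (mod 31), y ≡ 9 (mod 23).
492

Using the Chinese Remainder Theorem:
M = product of moduli = 713
For equation 1: M_1 = 23, 23 ≡ 23 (mod 31), inverse of 23 mod 31 is 27 (check: 23 × 27 = 621 ≡ 1 (mod 31))
For equation 2: M_2 = 31, 31 ≡ 8 (mod 23), inverse of 31 mod 23 is 3 (check: 8 × 3 = 24 ≡ 1 (mod 23))
Combine: y ≡ Σ r_i×M_i×(M_i⁻¹ mod m_i) = 27×23×27 + 9×31×3 = 16767 + 837 = 17604
17604 mod 713 = 492
y ≡ 492 (mod 713)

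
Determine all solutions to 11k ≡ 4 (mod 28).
8

Since gcd(11, 28) = 1 divides 4, a solution exists.
Multiply both sides by the inverse of 11 mod 28:
  11^(-1) mod 28 = 23
  x ≡ 23 × 4 ≡ 92 ≡ 8 (mod 28)
Verification: 11 × 8 = 88 = 3 × 28 + 4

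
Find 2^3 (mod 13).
3 = 2 + 1 (binary 11). Repeated squaring mod 13: 2^1 ≡ 2; 2^2 ≡ 2² = 4 ≡ 4. Multiply: 2^3 = 2^2 × 2^1 ≡ 4 × 2 (mod 13): 4 × 2 = 8 ≡ 8. So 2^3 ≡ 8 (mod 13).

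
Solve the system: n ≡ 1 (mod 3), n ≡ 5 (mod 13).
M = 3 × 13 = 39. M₁ = 13, y₁ ≡ 1 (mod 3). M₂ = 3, y₂ ≡ 9 (mod 13). n = 1×13×1 + 5×3×9 ≡ 31 (mod 39)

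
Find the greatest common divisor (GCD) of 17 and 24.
1

Using the Euclidean algorithm:
17 = 0 × 24 + 17
24 = 1 × 17 + 7
17 = 2 × 7 + 3
7 = 2 × 3 + 1
3 = 3 × 1 + 0

GCD(17, 24) = 1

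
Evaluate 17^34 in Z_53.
Using repeated squaring. 34 = 32 + 2 (binary 100010). Repeated squaring mod 53: 17^1 ≡ 17; 17^2 ≡ 17² = 289 ≡ 24; 17^4 ≡ 24² = 576 ≡ 46; 17^8 ≡ 46² = 2116 ≡ 49; 17^16 ≡ 49² = 2401 ≡ 16; 17^32 ≡ 16² = 256 ≡ 44. Multiply: 17^34 = 17^32 × 17^2 ≡ 44 × 24 (mod 53): 44 × 24 = 1056 ≡ 49. So 17^34 ≡ 49 (mod 53).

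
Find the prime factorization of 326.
2 × 163

Divide by primes starting from smallest:
326 ÷ 2 = 163
163 ÷ 163 = 1

326 = 2 × 163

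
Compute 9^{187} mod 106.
7

Using successive squaring:
Binary expansion of 187: 10111011
Powers of 9 mod 106 (each is the square of the previous):
  9^1 ≡ 9 (mod 106)
  9^2 ≡ 9² = 81 ≡ 81 (mod 106)
  9^4 ≡ 81² = 6561 ≡ 95 (mod 106)
  9^8 ≡ 95² = 9025 ≡ 15 (mod 106)
  9^16 ≡ 15² = 225 ≡ 13 (mod 106)
  9^32 ≡ 13² = 169 ≡ 63 (mod 106)
  9^64 ≡ 63² = 3969 ≡ 47 (mod 106)
  9^128 ≡ 47² = 2209 ≡ 89 (mod 106)
187 = 128 + 32 + 16 + 8 + 2 + 1, so 9^187 = 9^128 × 9^32 × 9^16 × 9^8 × 9^2 × 9^1 ≡ 89 × 63 × 13 × 15 × 81 × 9 (mod 106)
Multiplying step by step:
  89 × 63 = 5607 ≡ 95 (mod 106)
  95 × 13 = 1235 ≡ 69 (mod 106)
  69 × 15 = 1035 ≡ 81 (mod 106)
  81 × 81 = 6561 ≡ 95 (mod 106)
  95 × 9 = 855 ≡ 7 (mod 106)
Result: 9^187 ≡ 7 (mod 106)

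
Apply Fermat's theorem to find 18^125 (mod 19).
By Fermat: 18^{18} ≡ 1 (mod 19). 125 = 6×18 + 17. So 18^{125} ≡ 18^{17} ≡ 18 (mod 19)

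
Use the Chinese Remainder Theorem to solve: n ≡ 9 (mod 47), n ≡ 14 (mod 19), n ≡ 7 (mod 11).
2218

Using the Chinese Remainder Theorem:
M = product of moduli = 9823
For equation 1: M_1 = 209, 209 ≡ 21 (mod 47), inverse of 209 mod 47 is 9 (check: 21 × 9 = 189 ≡ 1 (mod 47))
For equation 2: M_2 = 517, 517 ≡ 4 (mod 19), inverse of 517 mod 19 is 5 (check: 4 × 5 = 20 ≡ 1 (mod 19))
For equation 3: M_3 = 893, 893 ≡ 2 (mod 11), inverse of 893 mod 11 is 6 (check: 2 × 6 = 12 ≡ 1 (mod 11))
Combine: n ≡ Σ r_i×M_i×(M_i⁻¹ mod m_i) = 9×209×9 + 14×517×5 + 7×893×6 = 16929 + 36190 + 37506 = 90625
90625 mod 9823 = 2218
n ≡ 2218 (mod 9823)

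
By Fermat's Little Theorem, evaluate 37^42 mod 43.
By Fermat's Little Theorem, 37^{42} ≡ 1 (mod 43) since 43 is prime and gcd(37, 43) = 1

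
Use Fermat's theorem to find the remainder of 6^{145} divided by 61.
21

By Fermat's Little Theorem, a^(p-1) ≡ 1 (mod p) for prime p and gcd(a, p) = 1
Here p = 61, so 6^60 ≡ 1 (mod 61)
We can reduce the exponent: 145 mod 60 = 25
So 6^145 ≡ 6^25 (mod 61)
Computing: 6^25 mod 61 = 21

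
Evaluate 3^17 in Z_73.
Using repeated squaring. 17 = 16 + 1 (binary 10001). Repeated squaring mod 73: 3^1 ≡ 3; 3^2 ≡ 3² = 9 ≡ 9; 3^4 ≡ 9² = 81 ≡ 8; 3^8 ≡ 8² = 64 ≡ 64; 3^16 ≡ 64² = 4096 ≡ 8. Multiply: 3^17 = 3^16 × 3^1 ≡ 8 × 3 (mod 73): 8 × 3 = 24 ≡ 24. So 3^17 ≡ 24 (mod 73).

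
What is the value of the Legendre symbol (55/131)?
(55/131) = 55^{65} mod 131 = 1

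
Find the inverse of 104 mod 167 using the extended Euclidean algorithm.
Extended GCD: 104(53) + 167(-33) = 1. So 104^(-1) ≡ 53 ≡ 53 (mod 167). Verify: 104 × 53 = 5512 ≡ 1 (mod 167)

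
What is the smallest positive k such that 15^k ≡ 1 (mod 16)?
Powers of 15 mod 16: 15^1≡15, 15^2≡1. Order = 2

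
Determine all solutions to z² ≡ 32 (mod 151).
The square roots of 32 mod 151 are 118 and 33. Verify: 118² = 13924 ≡ 32 (mod 151)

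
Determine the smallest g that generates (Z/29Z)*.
2

A primitive root g modulo p has order p-1 = 28
Prime divisors of 28: [2, 7]
g is a primitive root iff g^(28/q) ≢ 1 (mod 29) for each prime divisor q
Testing small values:
  g = 2: 2^14 ≡ 28, 2^4 ≡ 16 (mod 29) → none is 1, primitive root!
The smallest primitive root is 2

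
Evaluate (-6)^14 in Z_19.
Using repeated squaring. (-6) ≡ 13 (mod 19). 14 = 8 + 4 + 2 (binary 1110). Repeated squaring mod 19: 13^1 ≡ 13; 13^2 ≡ 13² = 169 ≡ 17; 13^4 ≡ 17² = 289 ≡ 4; 13^8 ≡ 4² = 16 ≡ 16. Multiply: (-6)^14 ≡ 13^8 × 13^4 × 13^2 ≡ 16 × 4 × 17 (mod 19): 16 × 4 = 64 ≡ 7; 7 × 17 = 119 ≡ 5. So (-6)^14 ≡ 5 (mod 19).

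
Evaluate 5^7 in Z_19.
7 = 4 + 2 + 1 (binary 111). Repeated squaring mod 19: 5^1 ≡ 5; 5^2 ≡ 5² = 25 ≡ 6; 5^4 ≡ 6² = 36 ≡ 17. Multiply: 5^7 = 5^4 × 5^2 × 5^1 ≡ 17 × 6 × 5 (mod 19): 17 × 6 = 102 ≡ 7; 7 × 5 = 35 ≡ 16. So 5^7 ≡ 16 (mod 19).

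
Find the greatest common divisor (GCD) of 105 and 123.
3

Using the Euclidean algorithm:
105 = 0 × 123 + 105
123 = 1 × 105 + 18
105 = 5 × 18 + 15
18 = 1 × 15 + 3
15 = 5 × 3 + 0

GCD(105, 123) = 3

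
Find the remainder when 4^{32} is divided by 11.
By Fermat: 4^{10} ≡ 1 (mod 11). 32 = 3×10 + 2. So 4^{32} ≡ 4^{2} ≡ 5 (mod 11)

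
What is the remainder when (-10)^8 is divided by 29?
(-10) ≡ 19 (mod 29). 8 = 8 (binary 1000). Repeated squaring mod 29: 19^1 ≡ 19; 19^2 ≡ 19² = 361 ≡ 13; 19^4 ≡ 13² = 169 ≡ 24; 19^8 ≡ 24² = 576 ≡ 25. So (-10)^8 ≡ 25 (mod 29).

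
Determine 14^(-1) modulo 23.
14^(-1) ≡ 5 (mod 23). Verification: 14 × 5 = 70 ≡ 1 (mod 23)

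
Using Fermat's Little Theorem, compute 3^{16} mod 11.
3

By Fermat's Little Theorem, a^(p-1) ≡ 1 (mod p) for prime p and gcd(a, p) = 1
Here p = 11, so 3^10 ≡ 1 (mod 11)
We can reduce the exponent: 16 mod 10 = 6
So 3^16 ≡ 3^6 (mod 11)
Computing: 3^6 mod 11 = 3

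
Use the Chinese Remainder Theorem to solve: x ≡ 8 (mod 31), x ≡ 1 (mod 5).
101

Using the Chinese Remainder Theorem:
M = product of moduli = 155
For equation 1: M_1 = 5, 5 ≡ 5 (mod 31), inverse of 5 mod 31 is 25 (check: 5 × 25 = 125 ≡ 1 (mod 31))
For equation 2: M_2 = 31, 31 ≡ 1 (mod 5), inverse of 31 mod 5 is 1 (check: 1 × 1 = 1 ≡ 1 (mod 5))
Combine: x ≡ Σ r_i×M_i×(M_i⁻¹ mod m_i) = 8×5×25 + 1×31×1 = 1000 + 31 = 1031
1031 mod 155 = 101
x ≡ 101 (mod 155)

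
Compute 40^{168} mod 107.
69

Using successive squaring:
Binary expansion of 168: 10101000
Powers of 40 mod 107 (each is the square of the previous):
  40^1 ≡ 40 (mod 107)
  40^2 ≡ 40² = 1600 ≡ 102 (mod 107)
  40^4 ≡ 102² = 10404 ≡ 25 (mod 107)
  40^8 ≡ 25² = 625 ≡ 90 (mod 107)
  40^16 ≡ 90² = 8100 ≡ 75 (mod 107)
  40^32 ≡ 75² = 5625 ≡ 61 (mod 107)
  40^64 ≡ 61² = 3721 ≡ 83 (mod 107)
  40^128 ≡ 83² = 6889 ≡ 41 (mod 107)
168 = 128 + 32 + 8, so 40^168 = 40^128 × 40^32 × 40^8 ≡ 41 × 61 × 90 (mod 107)
Multiplying step by step:
  41 × 61 = 2501 ≡ 40 (mod 107)
  40 × 90 = 3600 ≡ 69 (mod 107)
Result: 40^168 ≡ 69 (mod 107)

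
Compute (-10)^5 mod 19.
(-10) ≡ 9 (mod 19). 5 = 4 + 1 (binary 101). Repeated squaring mod 19: 9^1 ≡ 9; 9^2 ≡ 9² = 81 ≡ 5; 9^4 ≡ 5² = 25 ≡ 6. Multiply: (-10)^5 ≡ 9^4 × 9^1 ≡ 6 × 9 (mod 19): 6 × 9 = 54 ≡ 16. So (-10)^5 ≡ 16 (mod 19).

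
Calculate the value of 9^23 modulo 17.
Using Fermat: 9^{16} ≡ 1 (mod 17). 23 ≡ 7 (mod 16). So 9^{23} ≡ 9^{7} ≡ 2 (mod 17)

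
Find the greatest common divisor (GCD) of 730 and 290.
10

Using the Euclidean algorithm:
730 = 2 × 290 + 150
290 = 1 × 150 + 140
150 = 1 × 140 + 10
140 = 14 × 10 + 0

GCD(730, 290) = 10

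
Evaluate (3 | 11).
(3/11) = 3^{5} mod 11 = 1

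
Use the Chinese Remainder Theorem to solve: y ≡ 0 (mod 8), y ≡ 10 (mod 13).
M = 8 × 13 = 104. M₁ = 13, y₁ ≡ 5 (mod 8). M₂ = 8, y₂ ≡ 5 (mod 13). y = 0×13×5 + 10×8×5 ≡ 88 (mod 104)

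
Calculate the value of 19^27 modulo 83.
Using repeated squaring. 27 = 16 + 8 + 2 + 1 (binary 11011). Repeated squaring mod 83: 19^1 ≡ 19; 19^2 ≡ 19² = 361 ≡ 29; 19^4 ≡ 29² = 841 ≡ 11; 19^8 ≡ 11² = 121 ≡ 38; 19^16 ≡ 38² = 1444 ≡ 33. Multiply: 19^27 = 19^16 × 19^8 × 19^2 × 19^1 ≡ 33 × 38 × 29 × 19 (mod 83): 33 × 38 = 1254 ≡ 9; 9 × 29 = 261 ≡ 12; 12 × 19 = 228 ≡ 62. So 19^27 ≡ 62 (mod 83).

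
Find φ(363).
220

Prime factorization: 363 = 3 × 11^2
Using the formula φ(n) = n × Π(1 - 1/p) for each prime factor p:
φ(363) = 363 × (1 - 1/3) × (1 - 1/11)
φ(363) = 220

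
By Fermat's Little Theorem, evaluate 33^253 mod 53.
By Fermat: 33^{52} ≡ 1 (mod 53). 253 = 4×52 + 45. So 33^{253} ≡ 33^{45} ≡ 5 (mod 53)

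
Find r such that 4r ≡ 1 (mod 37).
4^(-1) ≡ 28 (mod 37). Verification: 4 × 28 = 112 ≡ 1 (mod 37)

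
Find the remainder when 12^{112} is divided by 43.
By Fermat: 12^{42} ≡ 1 (mod 43). 112 = 2×42 + 28. So 12^{112} ≡ 12^{28} ≡ 6 (mod 43)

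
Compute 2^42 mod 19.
Using Fermat: 2^{18} ≡ 1 (mod 19). 42 ≡ 6 (mod 18). So 2^{42} ≡ 2^{6} ≡ 7 (mod 19)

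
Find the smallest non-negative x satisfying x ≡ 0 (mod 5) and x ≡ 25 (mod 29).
M = 5 × 29 = 145. M₁ = 29, y₁ ≡ 4 (mod 5). M₂ = 5, y₂ ≡ 6 (mod 29). x = 0×29×4 + 25×5×6 ≡ 25 (mod 145)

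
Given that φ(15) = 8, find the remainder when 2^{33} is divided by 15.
By Euler: 2^{8} ≡ 1 (mod 15) since gcd(2, 15) = 1. 33 = 4×8 + 1. So 2^{33} ≡ 2^{1} ≡ 2 (mod 15)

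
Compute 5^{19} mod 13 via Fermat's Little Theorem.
8

By Fermat's Little Theorem, a^(p-1) ≡ 1 (mod p) for prime p and gcd(a, p) = 1
Here p = 13, so 5^12 ≡ 1 (mod 13)
We can reduce the exponent: 19 mod 12 = 7
So 5^19 ≡ 5^7 (mod 13)
Computing: 5^7 mod 13 = 8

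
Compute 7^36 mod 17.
Using Fermat: 7^{16} ≡ 1 (mod 17). 36 ≡ 4 (mod 16). So 7^{36} ≡ 7^{4} ≡ 4 (mod 17)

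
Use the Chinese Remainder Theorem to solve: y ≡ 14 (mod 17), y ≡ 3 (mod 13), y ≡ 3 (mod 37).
4332

Using the Chinese Remainder Theorem:
M = product of moduli = 8177
For equation 1: M_1 = 481, 481 ≡ 5 (mod 17), inverse of 481 mod 17 is 7 (check: 5 × 7 = 35 ≡ 1 (mod 17))
For equation 2: M_2 = 629, 629 ≡ 5 (mod 13), inverse of 629 mod 13 is 8 (check: 5 × 8 = 40 ≡ 1 (mod 13))
For equation 3: M_3 = 221, 221 ≡ 36 (mod 37), inverse of 221 mod 37 is 36 (check: 36 × 36 = 1296 ≡ 1 (mod 37))
Combine: y ≡ Σ r_i×M_i×(M_i⁻¹ mod m_i) = 14×481×7 + 3×629×8 + 3×221×36 = 47138 + 15096 + 23868 = 86102
86102 mod 8177 = 4332
y ≡ 4332 (mod 8177)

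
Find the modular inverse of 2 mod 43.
2^(-1) ≡ 22 (mod 43). Verification: 2 × 22 = 44 ≡ 1 (mod 43)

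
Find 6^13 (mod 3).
Using repeated squaring. 6 ≡ 0 (mod 3). 13 = 8 + 4 + 1 (binary 1101). Repeated squaring mod 3: 0^1 ≡ 0; 0^2 ≡ 0² = 0 ≡ 0; 0^4 ≡ 0² = 0 ≡ 0; 0^8 ≡ 0² = 0 ≡ 0. Multiply: 6^13 ≡ 0^8 × 0^4 × 0^1 ≡ 0 × 0 × 0 (mod 3): 0 × 0 = 0 ≡ 0; 0 × 0 = 0 ≡ 0. So 6^13 ≡ 0 (mod 3).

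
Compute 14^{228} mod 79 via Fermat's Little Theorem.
67

By Fermat's Little Theorem, a^(p-1) ≡ 1 (mod p) for prime p and gcd(a, p) = 1
Here p = 79, so 14^78 ≡ 1 (mod 79)
We can reduce the exponent: 228 mod 78 = 72
So 14^228 ≡ 14^72 (mod 79)
Computing: 14^72 mod 79 = 67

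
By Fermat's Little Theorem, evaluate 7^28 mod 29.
By Fermat's Little Theorem, 7^{28} ≡ 1 (mod 29) since 29 is prime and gcd(7, 29) = 1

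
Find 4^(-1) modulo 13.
10

Using Extended Euclidean Algorithm:
gcd(4, 13) = 1
Bezout coefficients: 4 × -3 + 13 × 1 = 1
So 4 × -3 ≡ 1 (mod 13)
The inverse is -3 mod 13 = 10
Verification: 4 × 10 = 40 = 3 × 13 + 1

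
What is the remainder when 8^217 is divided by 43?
Using Fermat: 8^{42} ≡ 1 (mod 43). 217 ≡ 7 (mod 42). So 8^{217} ≡ 8^{7} ≡ 42 (mod 43)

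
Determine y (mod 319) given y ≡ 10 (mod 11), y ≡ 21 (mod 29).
21

Using the Chinese Remainder Theorem:
M = product of moduli = 319
For equation 1: M_1 = 29, 29 ≡ 7 (mod 11), inverse of 29 mod 11 is 8 (check: 7 × 8 = 56 ≡ 1 (mod 11))
For equation 2: M_2 = 11, 11 ≡ 11 (mod 29), inverse of 11 mod 29 is 8 (check: 11 × 8 = 88 ≡ 1 (mod 29))
Combine: y ≡ Σ r_i×M_i×(M_i⁻¹ mod m_i) = 10×29×8 + 21×11×8 = 2320 + 1848 = 4168
4168 mod 319 = 21
y ≡ 21 (mod 319)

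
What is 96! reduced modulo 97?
By Wilson's theorem, (96)! ≡ -1 ≡ 96 (mod 97)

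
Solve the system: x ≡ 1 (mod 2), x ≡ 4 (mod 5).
M = 2 × 5 = 10. M₁ = 5, y₁ ≡ 1 (mod 2). M₂ = 2, y₂ ≡ 3 (mod 5). x = 1×5×1 + 4×2×3 ≡ 9 (mod 10)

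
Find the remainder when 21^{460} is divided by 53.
By Fermat: 21^{52} ≡ 1 (mod 53). 460 = 8×52 + 44. So 21^{460} ≡ 21^{44} ≡ 15 (mod 53)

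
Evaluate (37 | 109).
(37/109) = 37^{54} mod 109 = -1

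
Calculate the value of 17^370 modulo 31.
Using Fermat: 17^{30} ≡ 1 (mod 31). 370 ≡ 10 (mod 30). So 17^{370} ≡ 17^{10} ≡ 25 (mod 31)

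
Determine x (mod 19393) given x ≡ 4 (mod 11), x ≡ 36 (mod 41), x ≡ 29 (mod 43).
13402

Using the Chinese Remainder Theorem:
M = product of moduli = 19393
For equation 1: M_1 = 1763, 1763 ≡ 3 (mod 11), inverse of 1763 mod 11 is 4 (check: 3 × 4 = 12 ≡ 1 (mod 11))
For equation 2: M_2 = 473, 473 ≡ 22 (mod 41), inverse of 473 mod 41 is 28 (check: 22 × 28 = 616 ≡ 1 (mod 41))
For equation 3: M_3 = 451, 451 ≡ 21 (mod 43), inverse of 451 mod 43 is 41 (check: 21 × 41 = 861 ≡ 1 (mod 43))
Combine: x ≡ Σ r_i×M_i×(M_i⁻¹ mod m_i) = 4×1763×4 + 36×473×28 + 29×451×41 = 28208 + 476784 + 536239 = 1041231
1041231 mod 19393 = 13402
x ≡ 13402 (mod 19393)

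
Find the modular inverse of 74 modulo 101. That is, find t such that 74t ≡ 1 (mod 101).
86

Using Extended Euclidean Algorithm:
gcd(74, 101) = 1
Bezout coefficients: 74 × -15 + 101 × 11 = 1
So 74 × -15 ≡ 1 (mod 101)
The inverse is -15 mod 101 = 86
Verification: 74 × 86 = 6364 = 63 × 101 + 1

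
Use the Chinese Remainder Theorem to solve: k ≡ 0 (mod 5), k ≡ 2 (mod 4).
M = 5 × 4 = 20. M₁ = 4, y₁ ≡ 4 (mod 5). M₂ = 5, y₂ ≡ 1 (mod 4). k = 0×4×4 + 2×5×1 ≡ 10 (mod 20)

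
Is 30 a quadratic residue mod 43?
By Euler's criterion: 30^{21} ≡ 42 (mod 43). Since this equals -1 (≡ 42), 30 is not a QR.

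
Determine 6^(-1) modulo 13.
6^(-1) ≡ 11 (mod 13). Verification: 6 × 11 = 66 ≡ 1 (mod 13)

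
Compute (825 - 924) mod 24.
21

(825 - 924) = -99
-99 mod 24 = 21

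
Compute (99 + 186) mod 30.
15

(99 + 186) = 285
285 mod 30 = 15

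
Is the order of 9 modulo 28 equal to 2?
No, the actual order is 3, not 2.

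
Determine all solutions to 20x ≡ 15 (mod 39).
30

Since gcd(20, 39) = 1 divides 15, a solution exists.
Multiply both sides by the inverse of 20 mod 39:
  20^(-1) mod 39 = 2
  x ≡ 2 × 15 ≡ 30 ≡ 30 (mod 39)
Verification: 20 × 30 = 600 = 15 × 39 + 15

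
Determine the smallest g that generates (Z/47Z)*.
5

A primitive root g modulo p has order p-1 = 46
Prime divisors of 46: [2, 23]
g is a primitive root iff g^(46/q) ≢ 1 (mod 47) for each prime divisor q
Testing small values:
  g = 2: 2^23 ≡ 1, 2^2 ≡ 4 (mod 47) → 2^23 ≡ 1, not primitive root
  g = 3: 3^23 ≡ 1, 3^2 ≡ 9 (mod 47) → 3^23 ≡ 1, not primitive root
  g = 4: 4^23 ≡ 1, 4^2 ≡ 16 (mod 47) → 4^23 ≡ 1, not primitive root
  g = 5: 5^23 ≡ 46, 5^2 ≡ 25 (mod 47) → none is 1, primitive root!
The smallest primitive root is 5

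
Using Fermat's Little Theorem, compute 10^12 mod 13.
By Fermat's Little Theorem, 10^{12} ≡ 1 (mod 13) since 13 is prime and gcd(10, 13) = 1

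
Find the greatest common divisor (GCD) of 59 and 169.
1

Using the Euclidean algorithm:
59 = 0 × 169 + 59
169 = 2 × 59 + 51
59 = 1 × 51 + 8
51 = 6 × 8 + 3
8 = 2 × 3 + 2
3 = 1 × 2 + 1
2 = 2 × 1 + 0

GCD(59, 169) = 1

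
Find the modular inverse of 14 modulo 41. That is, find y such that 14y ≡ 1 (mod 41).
3

Using Extended Euclidean Algorithm:
gcd(14, 41) = 1
Bezout coefficients: 14 × 3 + 41 × -1 = 1
So 14 × 3 ≡ 1 (mod 41)
The inverse is 3 mod 41 = 3
Verification: 14 × 3 = 42 = 1 × 41 + 1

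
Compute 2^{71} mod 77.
46

Using successive squaring:
Binary expansion of 71: 1000111
Powers of 2 mod 77 (each is the square of the previous):
  2^1 ≡ 2 (mod 77)
  2^2 ≡ 2² = 4 ≡ 4 (mod 77)
  2^4 ≡ 4² = 16 ≡ 16 (mod 77)
  2^8 ≡ 16² = 256 ≡ 25 (mod 77)
  2^16 ≡ 25² = 625 ≡ 9 (mod 77)
  2^32 ≡ 9² = 81 ≡ 4 (mod 77)
  2^64 ≡ 4² = 16 ≡ 16 (mod 77)
71 = 64 + 4 + 2 + 1, so 2^71 = 2^64 × 2^4 × 2^2 × 2^1 ≡ 16 × 16 × 4 × 2 (mod 77)
Multiplying step by step:
  16 × 16 = 256 ≡ 25 (mod 77)
  25 × 4 = 100 ≡ 23 (mod 77)
  23 × 2 = 46 ≡ 46 (mod 77)
Result: 2^71 ≡ 46 (mod 77)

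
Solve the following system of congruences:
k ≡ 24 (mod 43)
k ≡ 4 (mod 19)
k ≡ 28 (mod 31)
12924

Using the Chinese Remainder Theorem:
M = product of moduli = 25327
For equation 1: M_1 = 589, 589 ≡ 30 (mod 43), inverse of 589 mod 43 is 33 (check: 30 × 33 = 990 ≡ 1 (mod 43))
For equation 2: M_2 = 1333, 1333 ≡ 3 (mod 19), inverse of 1333 mod 19 is 13 (check: 3 × 13 = 39 ≡ 1 (mod 19))
For equation 3: M_3 = 817, 817 ≡ 11 (mod 31), inverse of 817 mod 31 is 17 (check: 11 × 17 = 187 ≡ 1 (mod 31))
Combine: k ≡ Σ r_i×M_i×(M_i⁻¹ mod m_i) = 24×589×33 + 4×1333×13 + 28×817×17 = 466488 + 69316 + 388892 = 924696
924696 mod 25327 = 12924
k ≡ 12924 (mod 25327)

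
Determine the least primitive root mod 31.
p - 1 = 30 has prime divisors 2, 3, 5. h is a primitive root mod 31 iff h^(30/q) ≢ 1 (mod 31) for each such q.
h = 2: 2^15 ≡ 1, 2^10 ≡ 1, 2^6 ≡ 2 (mod 31); 2^15 ≡ 1, so not a primitive root.
h = 3: 3^15 ≡ 30, 3^10 ≡ 25, 3^6 ≡ 16 (mod 31); none is 1, so 3 has order 30 and is a primitive root.
The smallest primitive root mod 31 is g = 3.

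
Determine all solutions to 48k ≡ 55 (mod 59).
54

Since gcd(48, 59) = 1 divides 55, a solution exists.
Multiply both sides by the inverse of 48 mod 59:
  48^(-1) mod 59 = 16
  x ≡ 16 × 55 ≡ 880 ≡ 54 (mod 59)
Verification: 48 × 54 = 2592 = 43 × 59 + 55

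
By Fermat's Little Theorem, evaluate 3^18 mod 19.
By Fermat's Little Theorem, 3^{18} ≡ 1 (mod 19) since 19 is prime and gcd(3, 19) = 1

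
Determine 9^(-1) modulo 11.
9^(-1) ≡ 5 (mod 11). Verification: 9 × 5 = 45 ≡ 1 (mod 11)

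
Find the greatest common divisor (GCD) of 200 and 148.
4

Using the Euclidean algorithm:
200 = 1 × 148 + 52
148 = 2 × 52 + 44
52 = 1 × 44 + 8
44 = 5 × 8 + 4
8 = 2 × 4 + 0

GCD(200, 148) = 4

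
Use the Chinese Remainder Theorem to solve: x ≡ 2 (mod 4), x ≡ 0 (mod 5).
M = 4 × 5 = 20. M₁ = 5, y₁ ≡ 1 (mod 4). M₂ = 4, y₂ ≡ 4 (mod 5). x = 2×5×1 + 0×4×4 ≡ 10 (mod 20)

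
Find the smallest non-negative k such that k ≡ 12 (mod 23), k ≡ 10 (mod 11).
219

Using the Chinese Remainder Theorem:
M = product of moduli = 253
For equation 1: M_1 = 11, 11 ≡ 11 (mod 23), inverse of 11 mod 23 is 21 (check: 11 × 21 = 231 ≡ 1 (mod 23))
For equation 2: M_2 = 23, 23 ≡ 1 (mod 11), inverse of 23 mod 11 is 1 (check: 1 × 1 = 1 ≡ 1 (mod 11))
Combine: k ≡ Σ r_i×M_i×(M_i⁻¹ mod m_i) = 12×11×21 + 10×23×1 = 2772 + 230 = 3002
3002 mod 253 = 219
k ≡ 219 (mod 253)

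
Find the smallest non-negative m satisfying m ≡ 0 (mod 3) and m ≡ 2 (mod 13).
M = 3 × 13 = 39. M₁ = 13, y₁ ≡ 1 (mod 3). M₂ = 3, y₂ ≡ 9 (mod 13). m = 0×13×1 + 2×3×9 ≡ 15 (mod 39)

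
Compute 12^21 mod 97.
Using repeated squaring. 21 = 16 + 4 + 1 (binary 10101). Repeated squaring mod 97: 12^1 ≡ 12; 12^2 ≡ 12² = 144 ≡ 47; 12^4 ≡ 47² = 2209 ≡ 75; 12^8 ≡ 75² = 5625 ≡ 96; 12^16 ≡ 96² = 9216 ≡ 1. Multiply: 12^21 = 12^16 × 12^4 × 12^1 ≡ 1 × 75 × 12 (mod 97): 1 × 75 = 75 ≡ 75; 75 × 12 = 900 ≡ 27. So 12^21 ≡ 27 (mod 97).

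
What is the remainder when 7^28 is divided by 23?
Using Fermat: 7^{22} ≡ 1 (mod 23). 28 ≡ 6 (mod 22). So 7^{28} ≡ 7^{6} ≡ 4 (mod 23)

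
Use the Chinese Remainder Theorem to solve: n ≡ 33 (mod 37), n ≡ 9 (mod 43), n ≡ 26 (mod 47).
3363

Using the Chinese Remainder Theorem:
M = product of moduli = 74777
For equation 1: M_1 = 2021, 2021 ≡ 23 (mod 37), inverse of 2021 mod 37 is 29 (check: 23 × 29 = 667 ≡ 1 (mod 37))
For equation 2: M_2 = 1739, 1739 ≡ 19 (mod 43), inverse of 1739 mod 43 is 34 (check: 19 × 34 = 646 ≡ 1 (mod 43))
For equation 3: M_3 = 1591, 1591 ≡ 40 (mod 47), inverse of 1591 mod 47 is 20 (check: 40 × 20 = 800 ≡ 1 (mod 47))
Combine: n ≡ Σ r_i×M_i×(M_i⁻¹ mod m_i) = 33×2021×29 + 9×1739×34 + 26×1591×20 = 1934097 + 532134 + 827320 = 3293551
3293551 mod 74777 = 3363
n ≡ 3363 (mod 74777)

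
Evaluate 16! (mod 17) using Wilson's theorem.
By Wilson's theorem, (16)! ≡ -1 ≡ 16 (mod 17)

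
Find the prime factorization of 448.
2^6 × 7

Divide by primes starting from smallest:
448 ÷ 2 = 224
224 ÷ 2 = 112
112 ÷ 2 = 56
56 ÷ 2 = 28
28 ÷ 2 = 14
14 ÷ 2 = 7
7 ÷ 7 = 1

448 = 2^6 × 7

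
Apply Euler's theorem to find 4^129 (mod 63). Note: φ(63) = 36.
By Euler: 4^{36} ≡ 1 (mod 63) since gcd(4, 63) = 1. 129 = 3×36 + 21. So 4^{129} ≡ 4^{21} ≡ 1 (mod 63)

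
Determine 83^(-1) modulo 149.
83^(-1) ≡ 79 (mod 149). Verification: 83 × 79 = 6557 ≡ 1 (mod 149)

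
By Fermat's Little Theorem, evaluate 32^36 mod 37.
By Fermat's Little Theorem, 32^{36} ≡ 1 (mod 37) since 37 is prime and gcd(32, 37) = 1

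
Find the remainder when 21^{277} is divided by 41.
By Fermat: 21^{40} ≡ 1 (mod 41). 277 = 6×40 + 37. So 21^{277} ≡ 21^{37} ≡ 8 (mod 41)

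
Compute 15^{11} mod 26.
7

Using successive squaring:
Binary expansion of 11: 1011
Powers of 15 mod 26 (each is the square of the previous):
  15^1 ≡ 15 (mod 26)
  15^2 ≡ 15² = 225 ≡ 17 (mod 26)
  15^4 ≡ 17² = 289 ≡ 3 (mod 26)
  15^8 ≡ 3² = 9 ≡ 9 (mod 26)
11 = 8 + 2 + 1, so 15^11 = 15^8 × 15^2 × 15^1 ≡ 9 × 17 × 15 (mod 26)
Multiplying step by step:
  9 × 17 = 153 ≡ 23 (mod 26)
  23 × 15 = 345 ≡ 7 (mod 26)
Result: 15^11 ≡ 7 (mod 26)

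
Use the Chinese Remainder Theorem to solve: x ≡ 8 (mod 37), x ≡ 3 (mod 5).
8

Using the Chinese Remainder Theorem:
M = product of moduli = 185
For equation 1: M_1 = 5, 5 ≡ 5 (mod 37), inverse of 5 mod 37 is 15 (check: 5 × 15 = 75 ≡ 1 (mod 37))
For equation 2: M_2 = 37, 37 ≡ 2 (mod 5), inverse of 37 mod 5 is 3 (check: 2 × 3 = 6 ≡ 1 (mod 5))
Combine: x ≡ Σ r_i×M_i×(M_i⁻¹ mod m_i) = 8×5×15 + 3×37×3 = 600 + 333 = 933
933 mod 185 = 8
x ≡ 8 (mod 185)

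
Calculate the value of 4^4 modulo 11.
4 = 4 (binary 100). Repeated squaring mod 11: 4^1 ≡ 4; 4^2 ≡ 4² = 16 ≡ 5; 4^4 ≡ 5² = 25 ≡ 3. So 4^4 ≡ 3 (mod 11).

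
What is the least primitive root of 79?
3

A primitive root g modulo p has order p-1 = 78
Prime divisors of 78: [2, 3, 13]
g is a primitive root iff g^(78/q) ≢ 1 (mod 79) for each prime divisor q
Testing small values:
  g = 2: 2^39 ≡ 1, 2^26 ≡ 23, 2^6 ≡ 64 (mod 79) → 2^39 ≡ 1, not primitive root
  g = 3: 3^39 ≡ 78, 3^26 ≡ 23, 3^6 ≡ 18 (mod 79) → none is 1, primitive root!
The smallest primitive root is 3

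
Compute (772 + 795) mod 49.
48

(772 + 795) = 1567
1567 mod 49 = 48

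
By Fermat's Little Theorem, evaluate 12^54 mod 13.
By Fermat: 12^{12} ≡ 1 (mod 13). 54 = 4×12 + 6. So 12^{54} ≡ 12^{6} ≡ 1 (mod 13)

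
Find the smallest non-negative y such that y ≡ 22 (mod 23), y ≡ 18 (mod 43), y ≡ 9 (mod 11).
6554

Using the Chinese Remainder Theorem:
M = product of moduli = 10879
For equation 1: M_1 = 473, 473 ≡ 13 (mod 23), inverse of 473 mod 23 is 16 (check: 13 × 16 = 208 ≡ 1 (mod 23))
For equation 2: M_2 = 253, 253 ≡ 38 (mod 43), inverse of 253 mod 43 is 17 (check: 38 × 17 = 646 ≡ 1 (mod 43))
For equation 3: M_3 = 989, 989 ≡ 10 (mod 11), inverse of 989 mod 11 is 10 (check: 10 × 10 = 100 ≡ 1 (mod 11))
Combine: y ≡ Σ r_i×M_i×(M_i⁻¹ mod m_i) = 22×473×16 + 18×253×17 + 9×989×10 = 166496 + 77418 + 89010 = 332924
332924 mod 10879 = 6554
y ≡ 6554 (mod 10879)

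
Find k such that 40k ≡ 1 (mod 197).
40^(-1) ≡ 133 (mod 197). Verification: 40 × 133 = 5320 ≡ 1 (mod 197)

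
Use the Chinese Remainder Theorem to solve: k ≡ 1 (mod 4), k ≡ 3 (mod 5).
M = 4 × 5 = 20. M₁ = 5, y₁ ≡ 1 (mod 4). M₂ = 4, y₂ ≡ 4 (mod 5). k = 1×5×1 + 3×4×4 ≡ 13 (mod 20)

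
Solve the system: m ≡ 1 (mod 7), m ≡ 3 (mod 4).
M = 7 × 4 = 28. M₁ = 4, y₁ ≡ 2 (mod 7). M₂ = 7, y₂ ≡ 3 (mod 4). m = 1×4×2 + 3×7×3 ≡ 15 (mod 28)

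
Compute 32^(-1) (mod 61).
21

Using Extended Euclidean Algorithm:
gcd(32, 61) = 1
Bezout coefficients: 32 × 21 + 61 × -11 = 1
So 32 × 21 ≡ 1 (mod 61)
The inverse is 21 mod 61 = 21
Verification: 32 × 21 = 672 = 11 × 61 + 1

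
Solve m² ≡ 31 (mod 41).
The square roots of 31 mod 41 are 20 and 21. Verify: 20² = 400 ≡ 31 (mod 41)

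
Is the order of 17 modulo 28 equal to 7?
No, the actual order is 6, not 7.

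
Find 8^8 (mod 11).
8 = 8 (binary 1000). Repeated squaring mod 11: 8^1 ≡ 8; 8^2 ≡ 8² = 64 ≡ 9; 8^4 ≡ 9² = 81 ≡ 4; 8^8 ≡ 4² = 16 ≡ 5. So 8^8 ≡ 5 (mod 11).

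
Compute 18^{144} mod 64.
0

Using successive squaring:
Binary expansion of 144: 10010000
Powers of 18 mod 64 (each is the square of the previous):
  18^1 ≡ 18 (mod 64)
  18^2 ≡ 18² = 324 ≡ 4 (mod 64)
  18^4 ≡ 4² = 16 ≡ 16 (mod 64)
  18^8 ≡ 16² = 256 ≡ 0 (mod 64)
  18^16 ≡ 0² = 0 ≡ 0 (mod 64)
  18^32 ≡ 0² = 0 ≡ 0 (mod 64)
  18^64 ≡ 0² = 0 ≡ 0 (mod 64)
  18^128 ≡ 0² = 0 ≡ 0 (mod 64)
144 = 128 + 16, so 18^144 = 18^128 × 18^16 ≡ 0 × 0 (mod 64)
Multiplying step by step:
  0 × 0 = 0 ≡ 0 (mod 64)
Result: 18^144 ≡ 0 (mod 64)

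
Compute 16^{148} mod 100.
96

Using successive squaring:
Binary expansion of 148: 10010100
Powers of 16 mod 100 (each is the square of the previous):
  16^1 ≡ 16 (mod 100)
  16^2 ≡ 16² = 256 ≡ 56 (mod 100)
  16^4 ≡ 56² = 3136 ≡ 36 (mod 100)
  16^8 ≡ 36² = 1296 ≡ 96 (mod 100)
  16^16 ≡ 96² = 9216 ≡ 16 (mod 100)
  16^32 ≡ 16² = 256 ≡ 56 (mod 100)
  16^64 ≡ 56² = 3136 ≡ 36 (mod 100)
  16^128 ≡ 36² = 1296 ≡ 96 (mod 100)
148 = 128 + 16 + 4, so 16^148 = 16^128 × 16^16 × 16^4 ≡ 96 × 16 × 36 (mod 100)
Multiplying step by step:
  96 × 16 = 1536 ≡ 36 (mod 100)
  36 × 36 = 1296 ≡ 96 (mod 100)
Result: 16^148 ≡ 96 (mod 100)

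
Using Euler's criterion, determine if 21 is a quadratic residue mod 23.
By Euler's criterion: 21^{11} ≡ 22 (mod 23). Since this equals -1 (≡ 22), 21 is not a QR.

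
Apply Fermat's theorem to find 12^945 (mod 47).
By Fermat: 12^{46} ≡ 1 (mod 47). 945 ≡ 25 (mod 46). So 12^{945} ≡ 12^{25} ≡ 3 (mod 47)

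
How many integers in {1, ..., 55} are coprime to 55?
40

Prime factorization: 55 = 5 × 11
Using the formula φ(n) = n × Π(1 - 1/p) for each prime factor p:
φ(55) = 55 × (1 - 1/5) × (1 - 1/11)
φ(55) = 40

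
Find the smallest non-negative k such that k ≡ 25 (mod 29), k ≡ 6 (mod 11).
83

Using the Chinese Remainder Theorem:
M = product of moduli = 319
For equation 1: M_1 = 11, 11 ≡ 11 (mod 29), inverse of 11 mod 29 is 8 (check: 11 × 8 = 88 ≡ 1 (mod 29))
For equation 2: M_2 = 29, 29 ≡ 7 (mod 11), inverse of 29 mod 11 is 8 (check: 7 × 8 = 56 ≡ 1 (mod 11))
Combine: k ≡ Σ r_i×M_i×(M_i⁻¹ mod m_i) = 25×11×8 + 6×29×8 = 2200 + 1392 = 3592
3592 mod 319 = 83
k ≡ 83 (mod 319)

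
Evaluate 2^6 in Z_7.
6 = 4 + 2 (binary 110). Repeated squaring mod 7: 2^1 ≡ 2; 2^2 ≡ 2² = 4 ≡ 4; 2^4 ≡ 4² = 16 ≡ 2. Multiply: 2^6 = 2^4 × 2^2 ≡ 2 × 4 (mod 7): 2 × 4 = 8 ≡ 1. So 2^6 ≡ 1 (mod 7).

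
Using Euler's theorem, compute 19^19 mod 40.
By Euler: 19^{16} ≡ 1 (mod 40) since gcd(19, 40) = 1. 19 = 1×16 + 3. So 19^{19} ≡ 19^{3} ≡ 19 (mod 40)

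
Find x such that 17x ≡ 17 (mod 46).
1

Since gcd(17, 46) = 1 divides 17, a solution exists.
Multiply both sides by the inverse of 17 mod 46:
  17^(-1) mod 46 = 19
  x ≡ 19 × 17 ≡ 323 ≡ 1 (mod 46)
Verification: 17 × 1 = 17 = 0 × 46 + 17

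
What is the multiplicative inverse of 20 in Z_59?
3

Using Extended Euclidean Algorithm:
gcd(20, 59) = 1
Bezout coefficients: 20 × 3 + 59 × -1 = 1
So 20 × 3 ≡ 1 (mod 59)
The inverse is 3 mod 59 = 3
Verification: 20 × 3 = 60 = 1 × 59 + 1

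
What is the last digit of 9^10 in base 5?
9 ≡ 4 (mod 5). 10 = 8 + 2 (binary 1010). Repeated squaring mod 5: 4^1 ≡ 4; 4^2 ≡ 4² = 16 ≡ 1; 4^4 ≡ 1² = 1 ≡ 1; 4^8 ≡ 1² = 1 ≡ 1. Multiply: 9^10 ≡ 4^8 × 4^2 ≡ 1 × 1 (mod 5): 1 × 1 = 1 ≡ 1. So 9^10 ≡ 1 (mod 5).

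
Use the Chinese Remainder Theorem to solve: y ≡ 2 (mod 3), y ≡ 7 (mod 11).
M = 3 × 11 = 33. M₁ = 11, y₁ ≡ 2 (mod 3). M₂ = 3, y₂ ≡ 4 (mod 11). y = 2×11×2 + 7×3×4 ≡ 29 (mod 33)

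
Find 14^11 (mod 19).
Using repeated squaring. 11 = 8 + 2 + 1 (binary 1011). Repeated squaring mod 19: 14^1 ≡ 14; 14^2 ≡ 14² = 196 ≡ 6; 14^4 ≡ 6² = 36 ≡ 17; 14^8 ≡ 17² = 289 ≡ 4. Multiply: 14^11 = 14^8 × 14^2 × 14^1 ≡ 4 × 6 × 14 (mod 19): 4 × 6 = 24 ≡ 5; 5 × 14 = 70 ≡ 13. So 14^11 ≡ 13 (mod 19).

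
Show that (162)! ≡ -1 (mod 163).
(162)! mod 163 = 162. Since this equals -1 (mod 163), Wilson confirms 163 is prime.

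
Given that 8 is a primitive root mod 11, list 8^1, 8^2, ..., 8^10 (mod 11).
g^1, g^2, ..., g^{10} mod 11: {8, 9, 6, 4, 10, 3, 2, 5, 7, 1}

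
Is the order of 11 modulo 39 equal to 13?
No, the actual order is 12, not 13.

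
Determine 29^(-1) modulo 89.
29^(-1) ≡ 43 (mod 89). Verification: 29 × 43 = 1247 ≡ 1 (mod 89)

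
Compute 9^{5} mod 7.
4

Using successive squaring:
Binary expansion of 5: 101
Powers of 9 mod 7 (each is the square of the previous):
  9^1 ≡ 2 (mod 7)
  9^2 ≡ 2² = 4 ≡ 4 (mod 7)
  9^4 ≡ 4² = 16 ≡ 2 (mod 7)
5 = 4 + 1, so 9^5 = 9^4 × 9^1 ≡ 2 × 2 (mod 7)
Multiplying step by step:
  2 × 2 = 4 ≡ 4 (mod 7)
Result: 9^5 ≡ 4 (mod 7)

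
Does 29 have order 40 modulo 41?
p - 1 = 40 has prime divisors 2, 5. Check 29^(40/q) mod 41 for each: 29^(40/2) = 29^20 ≡ 40, 29^(40/5) = 29^8 ≡ 18 (mod 41). None of these is 1, so 29 has order 40 = φ(41), so it is a primitive root mod 41.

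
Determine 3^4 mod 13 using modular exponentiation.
4 = 4 (binary 100). Repeated squaring mod 13: 3^1 ≡ 3; 3^2 ≡ 3² = 9 ≡ 9; 3^4 ≡ 9² = 81 ≡ 3. So 3^4 ≡ 3 (mod 13).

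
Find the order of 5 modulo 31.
Powers of 5 mod 31: 5^1≡5, 5^2≡25, 5^3≡1. Order = 3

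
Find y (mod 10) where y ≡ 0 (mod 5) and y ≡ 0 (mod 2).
M = 5 × 2 = 10. M₁ = 2, y₁ ≡ 3 (mod 5). M₂ = 5, y₂ ≡ 1 (mod 2). y = 0×2×3 + 0×5×1 ≡ 0 (mod 10)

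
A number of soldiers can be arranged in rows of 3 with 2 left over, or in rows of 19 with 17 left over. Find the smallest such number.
M = 3 × 19 = 57. M₁ = 19, y₁ ≡ 1 (mod 3). M₂ = 3, y₂ ≡ 13 (mod 19). r = 2×19×1 + 17×3×13 ≡ 17 (mod 57). The smallest positive such number is 17.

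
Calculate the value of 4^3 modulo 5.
3 = 2 + 1 (binary 11). Repeated squaring mod 5: 4^1 ≡ 4; 4^2 ≡ 4² = 16 ≡ 1. Multiply: 4^3 = 4^2 × 4^1 ≡ 1 × 4 (mod 5): 1 × 4 = 4 ≡ 4. So 4^3 ≡ 4 (mod 5).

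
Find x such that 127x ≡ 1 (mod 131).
127^(-1) ≡ 98 (mod 131). Verification: 127 × 98 = 12446 ≡ 1 (mod 131)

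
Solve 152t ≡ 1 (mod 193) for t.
152^(-1) ≡ 80 (mod 193). Verification: 152 × 80 = 12160 ≡ 1 (mod 193)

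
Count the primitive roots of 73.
24

The number of primitive roots modulo p is φ(p-1) = φ(72)
φ(72) = 24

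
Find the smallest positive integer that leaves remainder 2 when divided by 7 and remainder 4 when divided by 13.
M = 7 × 13 = 91. M₁ = 13, y₁ ≡ 6 (mod 7). M₂ = 7, y₂ ≡ 2 (mod 13). k = 2×13×6 + 4×7×2 ≡ 30 (mod 91). The smallest positive such number is 30.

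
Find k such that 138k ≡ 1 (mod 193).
138^(-1) ≡ 7 (mod 193). Verification: 138 × 7 = 966 ≡ 1 (mod 193)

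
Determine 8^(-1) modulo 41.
8^(-1) ≡ 36 (mod 41). Verification: 8 × 36 = 288 ≡ 1 (mod 41)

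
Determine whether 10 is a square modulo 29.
By Euler's criterion: 10^{14} ≡ 28 (mod 29). Since this equals -1 (≡ 28), 10 is not a QR.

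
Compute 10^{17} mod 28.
12

Using successive squaring:
Binary expansion of 17: 10001
Powers of 10 mod 28 (each is the square of the previous):
  10^1 ≡ 10 (mod 28)
  10^2 ≡ 10² = 100 ≡ 16 (mod 28)
  10^4 ≡ 16² = 256 ≡ 4 (mod 28)
  10^8 ≡ 4² = 16 ≡ 16 (mod 28)
  10^16 ≡ 16² = 256 ≡ 4 (mod 28)
17 = 16 + 1, so 10^17 = 10^16 × 10^1 ≡ 4 × 10 (mod 28)
Multiplying step by step:
  4 × 10 = 40 ≡ 12 (mod 28)
Result: 10^17 ≡ 12 (mod 28)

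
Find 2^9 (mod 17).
9 = 8 + 1 (binary 1001). Repeated squaring mod 17: 2^1 ≡ 2; 2^2 ≡ 2² = 4 ≡ 4; 2^4 ≡ 4² = 16 ≡ 16; 2^8 ≡ 16² = 256 ≡ 1. Multiply: 2^9 = 2^8 × 2^1 ≡ 1 × 2 (mod 17): 1 × 2 = 2 ≡ 2. So 2^9 ≡ 2 (mod 17).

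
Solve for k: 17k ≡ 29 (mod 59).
26

Since gcd(17, 59) = 1 divides 29, a solution exists.
Multiply both sides by the inverse of 17 mod 59:
  17^(-1) mod 59 = 7
  x ≡ 7 × 29 ≡ 203 ≡ 26 (mod 59)
Verification: 17 × 26 = 442 = 7 × 59 + 29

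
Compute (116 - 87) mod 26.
3

(116 - 87) = 29
29 mod 26 = 3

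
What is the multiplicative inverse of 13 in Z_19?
3

Using Extended Euclidean Algorithm:
gcd(13, 19) = 1
Bezout coefficients: 13 × 3 + 19 × -2 = 1
So 13 × 3 ≡ 1 (mod 19)
The inverse is 3 mod 19 = 3
Verification: 13 × 3 = 39 = 2 × 19 + 1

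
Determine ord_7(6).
Powers of 6 mod 7: 6^1≡6, 6^2≡1. Order = 2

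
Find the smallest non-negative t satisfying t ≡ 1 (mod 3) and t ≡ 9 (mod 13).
M = 3 × 13 = 39. M₁ = 13, y₁ ≡ 1 (mod 3). M₂ = 3, y₂ ≡ 9 (mod 13). t = 1×13×1 + 9×3×9 ≡ 22 (mod 39)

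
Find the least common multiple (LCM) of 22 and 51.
1122

First find GCD(22, 51) using the Euclidean algorithm:
22 = 0 × 51 + 22
51 = 2 × 22 + 7
22 = 3 × 7 + 1
7 = 7 × 1 + 0
GCD(22, 51) = 1

LCM formula: LCM(a, b) = (a × b) / GCD(a, b)
LCM(22, 51) = (22 × 51) / 1
LCM(22, 51) = 1122 / 1
LCM(22, 51) = 1122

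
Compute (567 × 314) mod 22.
14

(567 × 314) = 178038
178038 mod 22 = 14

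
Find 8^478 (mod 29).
Using Fermat: 8^{28} ≡ 1 (mod 29). 478 ≡ 2 (mod 28). So 8^{478} ≡ 8^{2} ≡ 6 (mod 29)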